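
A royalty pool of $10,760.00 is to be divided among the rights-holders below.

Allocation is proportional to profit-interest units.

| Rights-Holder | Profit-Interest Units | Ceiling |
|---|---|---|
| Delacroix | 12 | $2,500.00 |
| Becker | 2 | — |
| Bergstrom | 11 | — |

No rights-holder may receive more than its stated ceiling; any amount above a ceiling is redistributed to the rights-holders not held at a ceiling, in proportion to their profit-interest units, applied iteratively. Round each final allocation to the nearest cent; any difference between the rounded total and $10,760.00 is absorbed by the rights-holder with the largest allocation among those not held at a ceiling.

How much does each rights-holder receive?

Combined profit-interest units = 25.
Unconstrained shares: Delacroix 5,164.8000; Becker 860.8000; Bergstrom 4,734.4000.
Held at cap: Delacroix ($2,500.00); balance $8,260.00 reallocated over remaining profit-interest units 13.
Shares after redistribution: Becker 1,270.7692 → $1,270.77; Bergstrom 6,989.2308 → $6,989.23.

Delacroix: $2,500.00; Becker: $1,270.77; Bergstrom: $6,989.23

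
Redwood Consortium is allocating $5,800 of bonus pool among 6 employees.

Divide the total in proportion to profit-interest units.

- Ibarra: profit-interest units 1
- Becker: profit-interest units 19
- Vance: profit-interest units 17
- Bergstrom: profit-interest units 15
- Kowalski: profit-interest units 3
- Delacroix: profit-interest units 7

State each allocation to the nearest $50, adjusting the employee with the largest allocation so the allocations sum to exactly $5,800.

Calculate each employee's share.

Ibarra: $100 · Becker: $1,750 · Vance: $1,600 · Bergstrom: $1,400 · Kowalski: $300 · Delacroix: $650

Combined profit-interest units = 62.
Raw shares: Ibarra 1/62 × $5,800 = 93.55; Becker 19/62 × $5,800 = 1,777.42; Vance 17/62 × $5,800 = 1,590.32; Bergstrom 15/62 × $5,800 = 1,403.23; Kowalski 3/62 × $5,800 = 280.65; Delacroix 7/62 × $5,800 = 654.84.
After rounding ($50): Ibarra $100; Becker $1,800; Vance $1,600; Bergstrom $1,400; Kowalski $300; Delacroix $650. Sum = $5,850.
Difference $5,800 − $5,850 = −$50 applied to largest allocation (Becker): Becker becomes $1,750.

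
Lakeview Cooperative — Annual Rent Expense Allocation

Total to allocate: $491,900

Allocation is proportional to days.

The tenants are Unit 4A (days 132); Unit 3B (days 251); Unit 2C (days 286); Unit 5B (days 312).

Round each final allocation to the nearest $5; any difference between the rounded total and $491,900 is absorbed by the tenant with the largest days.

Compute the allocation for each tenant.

Combined days = 981.
Pro-rata amounts: Unit 4A 132/981 × $491,900 = 66,188.38; Unit 3B 251/981 × $491,900 = 125,858.21; Unit 2C 286/981 × $491,900 = 143,408.15; Unit 5B 312/981 × $491,900 = 156,445.26.
Rounded to nearest $5: Unit 4A $66,190; Unit 3B $125,860; Unit 2C $143,410; Unit 5B $156,445. Sum = $491,905.
Difference $491,900 − $491,905 = −$5 applied to largest days (Unit 5B): Unit 5B becomes $156,440.

Unit 4A: $66,190 | Unit 3B: $125,860 | Unit 2C: $143,410 | Unit 5B: $156,440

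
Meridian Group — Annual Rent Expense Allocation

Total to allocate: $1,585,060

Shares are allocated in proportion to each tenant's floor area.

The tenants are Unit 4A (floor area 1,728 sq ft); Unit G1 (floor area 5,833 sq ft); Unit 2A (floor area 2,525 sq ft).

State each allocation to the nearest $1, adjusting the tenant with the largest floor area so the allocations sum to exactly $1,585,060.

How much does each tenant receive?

Combined floor area = 1,728 + 5,833 + 2,525 = 10,086.
Pro-rata amounts: Unit 4A 271,562.93; Unit G1 916,682.03; Unit 2A 396,815.04.
After rounding ($1): Unit 4A $271,563; Unit G1 $916,682; Unit 2A $396,815. Sum = $1,585,060.
No rounding difference to absorb.

Unit 4A: $271,563 | Unit G1: $916,682 | Unit 2A: $396,815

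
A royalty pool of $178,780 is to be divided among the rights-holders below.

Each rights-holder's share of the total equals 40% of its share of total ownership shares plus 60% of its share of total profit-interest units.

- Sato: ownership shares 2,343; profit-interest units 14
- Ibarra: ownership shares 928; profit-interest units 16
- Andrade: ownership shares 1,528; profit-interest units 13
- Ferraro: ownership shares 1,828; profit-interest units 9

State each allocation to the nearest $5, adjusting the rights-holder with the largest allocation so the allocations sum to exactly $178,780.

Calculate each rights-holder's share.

Sato: $54,165; Ibarra: $43,020; Andrade: $43,305; Ferraro: $38,290

Totals — ownership shares 6,627, profit-interest units 52.
Blended shares (40% ownership shares + 60% profit-interest units): Sato 0.3030; Ibarra 0.2406; Andrade 0.2422; Ferraro 0.2142.
Unrounded shares: Sato 54,163.17; Ibarra 43,019.59; Andrade 43,305.66; Ferraro 38,291.58.
After rounding ($5): Sato $54,165; Ibarra $43,020; Andrade $43,305; Ferraro $38,290. Sum = $178,780.
Sum already equals the total — no adjustment.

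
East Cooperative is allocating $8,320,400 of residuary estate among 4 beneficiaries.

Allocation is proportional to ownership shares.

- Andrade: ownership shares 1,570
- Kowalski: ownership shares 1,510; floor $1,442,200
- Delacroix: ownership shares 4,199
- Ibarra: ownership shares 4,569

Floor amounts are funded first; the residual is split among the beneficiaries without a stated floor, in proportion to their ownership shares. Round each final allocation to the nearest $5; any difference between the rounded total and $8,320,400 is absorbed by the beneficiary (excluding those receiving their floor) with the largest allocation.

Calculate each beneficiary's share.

Fund the minimums — Kowalski $1,442,200. Balance $6,878,200.
Balance split over remaining ownership shares 10,338: Andrade 1,044,570.90 → $1,044,570; Delacroix 2,793,728.17 → $2,793,730; Ibarra 3,039,900.93 → $3,039,900.

Andrade: $1,044,570 · Kowalski: $1,442,200 · Delacroix: $2,793,730 · Ibarra: $3,039,900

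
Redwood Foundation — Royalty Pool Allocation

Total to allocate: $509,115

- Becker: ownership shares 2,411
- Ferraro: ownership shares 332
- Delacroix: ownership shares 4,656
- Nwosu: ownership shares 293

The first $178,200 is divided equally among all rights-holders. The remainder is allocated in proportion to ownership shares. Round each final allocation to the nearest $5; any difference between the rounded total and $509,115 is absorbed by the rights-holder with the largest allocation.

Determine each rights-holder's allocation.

First tranche $178,200 split equally: $44,550 each.
Remainder $330,915 by ownership shares (total 7,692): Becker 103,722.84 → $103,725; Ferraro 14,282.86 → $14,285; Delacroix 200,304.24 → $200,305; Nwosu 12,605.06 → $12,605.
Rounding difference −$5 on remainder applied to Delacroix.
Totals: Becker $44,550 + $103,725 = $148,275; Ferraro $44,550 + $14,285 = $58,835; Delacroix $44,550 + $200,300 = $244,850; Nwosu $44,550 + $12,605 = $57,155.

Becker: $148,275 · Ferraro: $58,835 · Delacroix: $244,850 · Nwosu: $57,155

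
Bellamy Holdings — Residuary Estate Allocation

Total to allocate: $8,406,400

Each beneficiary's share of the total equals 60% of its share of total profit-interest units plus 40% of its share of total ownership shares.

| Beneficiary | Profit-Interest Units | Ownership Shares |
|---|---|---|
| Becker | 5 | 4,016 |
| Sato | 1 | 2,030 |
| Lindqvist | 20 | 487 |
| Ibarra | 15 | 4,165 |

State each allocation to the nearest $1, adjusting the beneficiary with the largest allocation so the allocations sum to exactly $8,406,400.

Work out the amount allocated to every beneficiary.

Becker: $1,877,398 | Sato: $761,083 | Lindqvist: $2,613,482 | Ibarra: $3,154,437

Profit-interest units total 41; ownership shares total 10,698.
Combined weights (60% profit-interest units + 40% ownership shares): Becker 0.2233; Sato 0.0905; Lindqvist 0.3109; Ibarra 0.3752.
Raw shares: Becker 1,877,398.28; Sato 761,083.38; Lindqvist 2,613,481.99; Ibarra 3,154,436.35.
Rounded to nearest $1: Becker $1,877,398; Sato $761,083; Lindqvist $2,613,482; Ibarra $3,154,436. Sum = $8,406,399.
Difference $8,406,400 − $8,406,399 = +$1 applied to largest allocation (Ibarra): Ibarra becomes $3,154,437.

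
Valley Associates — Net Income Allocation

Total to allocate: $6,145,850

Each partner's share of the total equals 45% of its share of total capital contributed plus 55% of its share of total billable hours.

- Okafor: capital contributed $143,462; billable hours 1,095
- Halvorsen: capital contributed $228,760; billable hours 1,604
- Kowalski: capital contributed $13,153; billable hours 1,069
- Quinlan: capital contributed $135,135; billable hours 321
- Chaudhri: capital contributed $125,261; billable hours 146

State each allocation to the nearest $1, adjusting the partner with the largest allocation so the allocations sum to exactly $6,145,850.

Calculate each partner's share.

Okafor: $1,488,390; Halvorsen: $2,259,959; Kowalski: $909,566; Quinlan: $834,950; Chaudhri: $652,985

Capital contributed total 645,771; billable hours total 4,235.
Combined weights (45% capital contributed + 55% billable hours): Okafor 0.2422; Halvorsen 0.3677; Kowalski 0.1480; Quinlan 0.1359; Chaudhri 0.1062.
Raw shares: Okafor 1,488,390.03; Halvorsen 2,259,958.96; Kowalski 909,565.67; Quinlan 834,950.48; Chaudhri 652,984.86.
At nearest $1: Okafor $1,488,390; Halvorsen $2,259,959; Kowalski $909,566; Quinlan $834,950; Chaudhri $652,985. Sum = $6,145,850.
No rounding difference to absorb.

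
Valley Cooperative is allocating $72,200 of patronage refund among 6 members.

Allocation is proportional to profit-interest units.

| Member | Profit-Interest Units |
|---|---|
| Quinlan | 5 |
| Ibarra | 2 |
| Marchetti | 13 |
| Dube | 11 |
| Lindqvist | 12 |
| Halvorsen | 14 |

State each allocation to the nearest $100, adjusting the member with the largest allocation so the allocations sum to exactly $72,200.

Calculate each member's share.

Combined profit-interest units = 57.
Proportional shares: Quinlan 5/57 × $72,200 = 6,333.33; Ibarra 2/57 × $72,200 = 2,533.33; Marchetti 13/57 × $72,200 = 16,466.67; Dube 11/57 × $72,200 = 13,933.33; Lindqvist 12/57 × $72,200 = 15,200.00; Halvorsen 14/57 × $72,200 = 17,733.33.
Rounded to nearest $100: Quinlan $6,300; Ibarra $2,500; Marchetti $16,500; Dube $13,900; Lindqvist $15,200; Halvorsen $17,700. Sum = $72,100.
Difference $72,200 − $72,100 = +$100 applied to largest allocation (Halvorsen): Halvorsen becomes $17,800.

Quinlan: $6,300; Ibarra: $2,500; Marchetti: $16,500; Dube: $13,900; Lindqvist: $15,200; Halvorsen: $17,800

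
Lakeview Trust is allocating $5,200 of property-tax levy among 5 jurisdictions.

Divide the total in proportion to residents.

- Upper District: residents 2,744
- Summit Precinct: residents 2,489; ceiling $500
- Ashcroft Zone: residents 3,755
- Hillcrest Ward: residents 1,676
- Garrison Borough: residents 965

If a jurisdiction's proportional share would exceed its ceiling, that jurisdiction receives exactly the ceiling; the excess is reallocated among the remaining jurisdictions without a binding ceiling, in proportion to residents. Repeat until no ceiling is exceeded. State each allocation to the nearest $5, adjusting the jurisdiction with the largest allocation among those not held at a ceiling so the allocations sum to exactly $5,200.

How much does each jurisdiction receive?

Total residents = 11,629.
Unconstrained shares: Upper District 1,227.00; Summit Precinct 1,112.98; Ashcroft Zone 1,679.08; Hillcrest Ward 749.44; Garrison Borough 431.51.
Capped: Summit Precinct ($500); residual $4,700 reallocated over remaining residents 9,140.
Redistributed shares: Upper District 1,411.03 → $1,410; Ashcroft Zone 1,930.91 → $1,930; Hillcrest Ward 861.84 → $860; Garrison Borough 496.23 → $495.
Rounding difference +$5 applied to Ashcroft Zone → $1,935.

Upper District: $1,410 | Summit Precinct: $500 | Ashcroft Zone: $1,935 | Hillcrest Ward: $860 | Garrison Borough: $495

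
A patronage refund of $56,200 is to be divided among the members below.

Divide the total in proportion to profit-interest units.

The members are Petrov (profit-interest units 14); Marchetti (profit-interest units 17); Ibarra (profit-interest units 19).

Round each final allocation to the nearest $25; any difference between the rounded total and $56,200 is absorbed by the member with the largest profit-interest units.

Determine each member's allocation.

Petrov: $15,725 · Marchetti: $19,100 · Ibarra: $21,375

Profit-interest units total: 50.
Proportional shares: Petrov 14/50 × $56,200 = 15,736.00; Marchetti 17/50 × $56,200 = 19,108.00; Ibarra 19/50 × $56,200 = 21,356.00.
After rounding ($25): Petrov $15,725; Marchetti $19,100; Ibarra $21,350. Sum = $56,175.
Difference $56,200 − $56,175 = +$25 applied to largest profit-interest units (Ibarra): Ibarra becomes $21,375.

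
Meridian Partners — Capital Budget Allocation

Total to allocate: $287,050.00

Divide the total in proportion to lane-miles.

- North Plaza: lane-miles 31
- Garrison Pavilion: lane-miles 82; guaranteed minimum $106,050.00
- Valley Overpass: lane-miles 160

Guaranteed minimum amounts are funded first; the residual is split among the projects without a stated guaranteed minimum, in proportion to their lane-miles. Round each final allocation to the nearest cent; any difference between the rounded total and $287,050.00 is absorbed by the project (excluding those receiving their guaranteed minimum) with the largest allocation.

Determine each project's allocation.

North Plaza: $29,376.96; Garrison Pavilion: $106,050.00; Valley Overpass: $151,623.04

Minimums first: Garrison Pavilion $106,050.00. Remaining pool $181,000.00.
Remaining pool split over remaining lane-miles 191: North Plaza 29,376.9634 → $29,376.96; Valley Overpass 151,623.0366 → $151,623.04.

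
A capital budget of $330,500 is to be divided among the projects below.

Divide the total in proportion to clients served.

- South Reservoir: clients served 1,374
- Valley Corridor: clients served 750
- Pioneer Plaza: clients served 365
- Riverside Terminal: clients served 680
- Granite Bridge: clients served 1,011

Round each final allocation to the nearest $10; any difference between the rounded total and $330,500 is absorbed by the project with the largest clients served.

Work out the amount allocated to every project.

Clients served total: 4,180.
Proportional shares: South Reservoir 1,374/4,180 × $330,500 = 108,638.04; Valley Corridor 750/4,180 × $330,500 = 59,300.24; Pioneer Plaza 365/4,180 × $330,500 = 28,859.45; Riverside Terminal 680/4,180 × $330,500 = 53,765.55; Granite Bridge 1,011/4,180 × $330,500 = 79,936.72.
Rounded to nearest $10: South Reservoir $108,640; Valley Corridor $59,300; Pioneer Plaza $28,860; Riverside Terminal $53,770; Granite Bridge $79,940. Sum = $330,510.
Difference $330,500 − $330,510 = −$10 applied to largest clients served (South Reservoir): South Reservoir becomes $108,630.

South Reservoir: $108,630 | Valley Corridor: $59,300 | Pioneer Plaza: $28,860 | Riverside Terminal: $53,770 | Granite Bridge: $79,940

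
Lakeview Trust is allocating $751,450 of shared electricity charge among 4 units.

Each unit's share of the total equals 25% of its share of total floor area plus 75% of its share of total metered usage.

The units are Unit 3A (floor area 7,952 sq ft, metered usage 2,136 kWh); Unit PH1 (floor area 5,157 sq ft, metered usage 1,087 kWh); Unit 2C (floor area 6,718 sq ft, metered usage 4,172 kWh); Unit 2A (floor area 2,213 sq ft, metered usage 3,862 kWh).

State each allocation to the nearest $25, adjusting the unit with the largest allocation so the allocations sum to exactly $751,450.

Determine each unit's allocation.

Unit 3A: $174,725 | Unit PH1: $98,375 | Unit 2C: $266,125 | Unit 2A: $212,225

Floor area total 22,040; metered usage total 11,257.
Combined weights (25% floor area + 75% metered usage): Unit 3A 0.2325; Unit PH1 0.1309; Unit 2C 0.3542; Unit 2A 0.2824.
Pro-rata amounts: Unit 3A 174,720.46; Unit PH1 98,377.97; Unit 2C 266,135.59; Unit 2A 212,215.98.
After rounding ($25): Unit 3A $174,725; Unit PH1 $98,375; Unit 2C $266,125; Unit 2A $212,225. Sum = $751,450.
Rounded total matches; no reconciliation needed.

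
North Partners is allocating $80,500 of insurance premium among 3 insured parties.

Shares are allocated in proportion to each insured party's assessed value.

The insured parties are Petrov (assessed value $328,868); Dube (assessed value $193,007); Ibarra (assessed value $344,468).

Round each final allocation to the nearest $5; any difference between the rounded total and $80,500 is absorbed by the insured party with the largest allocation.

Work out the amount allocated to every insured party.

Petrov: $30,560 · Dube: $17,935 · Ibarra: $32,005

Assessed value total: 866,343.
Unrounded shares: Petrov 328,868/866,343 × $80,500 = 30,558.19; Dube 193,007/866,343 × $80,500 = 17,934.08; Ibarra 344,468/866,343 × $80,500 = 32,007.73.
At nearest $5: Petrov $30,560; Dube $17,935; Ibarra $32,010. Sum = $80,505.
Difference $80,500 − $80,505 = −$5 applied to largest allocation (Ibarra): Ibarra becomes $32,005.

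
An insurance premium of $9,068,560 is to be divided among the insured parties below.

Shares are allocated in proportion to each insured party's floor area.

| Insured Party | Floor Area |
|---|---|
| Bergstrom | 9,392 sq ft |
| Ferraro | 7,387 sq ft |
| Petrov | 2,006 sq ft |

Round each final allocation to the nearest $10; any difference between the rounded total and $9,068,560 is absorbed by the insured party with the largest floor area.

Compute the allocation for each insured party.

Floor area total: 9,392 + 7,387 + 2,006 = 18,785.
Pro-rata amounts: Bergstrom 4,534,038.62; Ferraro 3,566,114.07; Petrov 968,407.31.
After rounding ($10): Bergstrom $4,534,040; Ferraro $3,566,110; Petrov $968,410. Sum = $9,068,560.
Sum already equals the total — no adjustment.

Bergstrom: $4,534,040 | Ferraro: $3,566,110 | Petrov: $968,410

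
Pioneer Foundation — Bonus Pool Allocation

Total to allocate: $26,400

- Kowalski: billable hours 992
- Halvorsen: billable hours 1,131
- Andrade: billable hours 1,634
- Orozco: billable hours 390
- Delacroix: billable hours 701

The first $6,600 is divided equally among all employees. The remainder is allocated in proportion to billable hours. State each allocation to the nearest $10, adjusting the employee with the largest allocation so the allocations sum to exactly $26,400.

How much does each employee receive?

First tranche $6,600 split equally: $1,320 each.
Remainder $19,800 by billable hours (total 4,848): Kowalski 4,051.49 → $4,050; Halvorsen 4,619.18 → $4,620; Andrade 6,673.51 → $6,670; Orozco 1,592.82 → $1,590; Delacroix 2,863.00 → $2,860.
Rounding difference +$10 on remainder applied to Andrade.
Totals: Kowalski $1,320 + $4,050 = $5,370; Halvorsen $1,320 + $4,620 = $5,940; Andrade $1,320 + $6,680 = $8,000; Orozco $1,320 + $1,590 = $2,910; Delacroix $1,320 + $2,860 = $4,180.

Kowalski: $5,370 · Halvorsen: $5,940 · Andrade: $8,000 · Orozco: $2,910 · Delacroix: $4,180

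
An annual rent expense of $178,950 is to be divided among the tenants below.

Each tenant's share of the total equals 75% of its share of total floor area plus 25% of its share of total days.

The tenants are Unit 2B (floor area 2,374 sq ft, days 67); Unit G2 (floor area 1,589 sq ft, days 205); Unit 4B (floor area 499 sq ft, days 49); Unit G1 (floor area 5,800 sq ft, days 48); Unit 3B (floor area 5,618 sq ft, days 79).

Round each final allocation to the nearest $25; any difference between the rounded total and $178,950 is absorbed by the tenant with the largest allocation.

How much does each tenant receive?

Totals — floor area 15,880, days 448.
Blended shares (75% floor area + 25% days): Unit 2B 0.1495; Unit G2 0.1894; Unit 4B 0.0509; Unit G1 0.3007; Unit 3B 0.3094.
Raw shares: Unit 2B 26,754.91; Unit G2 33,901.10; Unit 4B 9,110.55; Unit G1 53,812.98; Unit 3B 55,370.45.
After rounding ($25): Unit 2B $26,750; Unit G2 $33,900; Unit 4B $9,100; Unit G1 $53,825; Unit 3B $55,375. Sum = $178,950.
Rounded total matches; no reconciliation needed.

Unit 2B: $26,750 · Unit G2: $33,900 · Unit 4B: $9,100 · Unit G1: $53,825 · Unit 3B: $55,375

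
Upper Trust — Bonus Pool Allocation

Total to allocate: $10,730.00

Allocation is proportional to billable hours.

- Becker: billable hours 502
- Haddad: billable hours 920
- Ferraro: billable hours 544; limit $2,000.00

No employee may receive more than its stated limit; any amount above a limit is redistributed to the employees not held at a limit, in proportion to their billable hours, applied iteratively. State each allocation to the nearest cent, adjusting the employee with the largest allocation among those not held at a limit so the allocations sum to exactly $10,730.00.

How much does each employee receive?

Billable hours total: 1,966.
Pro-rata shares before constraints: Becker 2,739.8067; Haddad 5,021.1597; Ferraro 2,969.0336.
Capped: Ferraro ($2,000.00); remaining pool $8,730.00 reallocated over remaining billable hours 1,422.
Redistributed shares: Becker 3,081.8987 → $3,081.90; Haddad 5,648.1013 → $5,648.10.

Becker: $3,081.90 | Haddad: $5,648.10 | Ferraro: $2,000.00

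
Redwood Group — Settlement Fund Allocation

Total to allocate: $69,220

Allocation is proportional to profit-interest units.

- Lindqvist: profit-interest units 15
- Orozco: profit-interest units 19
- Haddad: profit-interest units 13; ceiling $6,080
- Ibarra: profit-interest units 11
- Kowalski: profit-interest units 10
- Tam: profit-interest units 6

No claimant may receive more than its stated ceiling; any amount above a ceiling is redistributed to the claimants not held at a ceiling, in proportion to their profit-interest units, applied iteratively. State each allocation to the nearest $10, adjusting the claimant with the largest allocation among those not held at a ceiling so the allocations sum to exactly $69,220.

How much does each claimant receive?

Lindqvist: $15,530 · Orozco: $19,660 · Haddad: $6,080 · Ibarra: $11,390 · Kowalski: $10,350 · Tam: $6,210

Combined profit-interest units = 74.
Unconstrained shares: Lindqvist 14,031.08; Orozco 17,772.70; Haddad 12,160.27; Ibarra 10,289.46; Kowalski 9,354.05; Tam 5,612.43.
Held at cap: Haddad ($6,080); remaining pool $63,140 reallocated over remaining profit-interest units 61.
Redistributed shares: Lindqvist 15,526.23 → $15,530; Orozco 19,666.56 → $19,670; Ibarra 11,385.90 → $11,390; Kowalski 10,350.82 → $10,350; Tam 6,210.49 → $6,210.
Rounding difference −$10 applied to Orozco → $19,660.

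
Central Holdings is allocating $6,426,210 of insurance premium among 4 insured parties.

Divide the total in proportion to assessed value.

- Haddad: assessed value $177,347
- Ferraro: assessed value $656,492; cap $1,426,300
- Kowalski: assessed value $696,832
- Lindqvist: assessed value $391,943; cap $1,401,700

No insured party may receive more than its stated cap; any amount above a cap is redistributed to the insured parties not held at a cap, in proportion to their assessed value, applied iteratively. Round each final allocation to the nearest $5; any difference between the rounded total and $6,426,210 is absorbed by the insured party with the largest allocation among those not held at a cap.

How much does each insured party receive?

Combined assessed value = 1,922,614.
Pro-rata shares before constraints: Haddad 592,770.61; Ferraro 2,194,281.04; Kowalski 2,329,114.82; Lindqvist 1,310,043.53.
Held at cap: Ferraro ($1,426,300); remaining pool $4,999,910 reallocated over remaining assessed value 1,266,122.
Held at cap: Lindqvist ($1,401,700); remaining pool $3,598,210 reallocated over remaining assessed value 874,179.
Shares after redistribution: Haddad 729,978.36 → $729,980; Kowalski 2,868,231.64 → $2,868,230.

Haddad: $729,980; Ferraro: $1,426,300; Kowalski: $2,868,230; Lindqvist: $1,401,700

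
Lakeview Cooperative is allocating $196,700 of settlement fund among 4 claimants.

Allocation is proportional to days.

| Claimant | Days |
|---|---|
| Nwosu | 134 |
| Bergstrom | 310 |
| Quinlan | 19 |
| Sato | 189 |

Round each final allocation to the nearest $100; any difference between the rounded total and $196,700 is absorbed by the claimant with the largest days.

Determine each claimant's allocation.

Nwosu: $40,400; Bergstrom: $93,600; Quinlan: $5,700; Sato: $57,000

Combined days = 134 + 310 + 19 + 189 = 652.
Pro-rata amounts: Nwosu 40,426.07; Bergstrom 93,523.01; Quinlan 5,732.06; Sato 57,018.87.
After rounding ($100): Nwosu $40,400; Bergstrom $93,500; Quinlan $5,700; Sato $57,000. Sum = $196,600.
Difference $196,700 − $196,600 = +$100 applied to largest days (Bergstrom): Bergstrom becomes $93,600.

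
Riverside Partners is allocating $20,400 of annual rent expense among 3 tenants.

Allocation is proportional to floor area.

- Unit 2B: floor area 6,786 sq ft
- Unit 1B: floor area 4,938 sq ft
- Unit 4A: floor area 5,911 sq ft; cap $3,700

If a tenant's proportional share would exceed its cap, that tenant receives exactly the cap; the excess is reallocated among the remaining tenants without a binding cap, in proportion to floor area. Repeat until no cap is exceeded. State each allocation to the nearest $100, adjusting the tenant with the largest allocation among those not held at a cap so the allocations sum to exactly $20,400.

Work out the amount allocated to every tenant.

Combined floor area = 17,635.
Proportional shares (ignoring caps): Unit 2B 7,849.98; Unit 1B 5,712.23; Unit 4A 6,837.79.
Capped: Unit 4A ($3,700); remaining pool $16,700 reallocated over remaining floor area 11,724.
Shares after redistribution: Unit 2B 9,666.17 → $9,700; Unit 1B 7,033.83 → $7,000.

Unit 2B: $9,700; Unit 1B: $7,000; Unit 4A: $3,700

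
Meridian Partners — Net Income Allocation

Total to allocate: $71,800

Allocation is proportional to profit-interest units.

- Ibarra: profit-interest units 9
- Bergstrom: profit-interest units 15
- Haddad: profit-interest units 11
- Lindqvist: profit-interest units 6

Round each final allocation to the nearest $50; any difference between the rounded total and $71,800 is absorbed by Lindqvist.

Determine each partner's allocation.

Ibarra: $15,750; Bergstrom: $26,250; Haddad: $19,250; Lindqvist: $10,550

Total profit-interest units = 41.
Proportional shares: Ibarra 9/41 × $71,800 = 15,760.98; Bergstrom 15/41 × $71,800 = 26,268.29; Haddad 11/41 × $71,800 = 19,263.41; Lindqvist 6/41 × $71,800 = 10,507.32.
Rounded to nearest $50: Ibarra $15,750; Bergstrom $26,250; Haddad $19,250; Lindqvist $10,500. Sum = $71,750.
Difference $71,800 − $71,750 = +$50 applied to Lindqvist: Lindqvist becomes $10,550.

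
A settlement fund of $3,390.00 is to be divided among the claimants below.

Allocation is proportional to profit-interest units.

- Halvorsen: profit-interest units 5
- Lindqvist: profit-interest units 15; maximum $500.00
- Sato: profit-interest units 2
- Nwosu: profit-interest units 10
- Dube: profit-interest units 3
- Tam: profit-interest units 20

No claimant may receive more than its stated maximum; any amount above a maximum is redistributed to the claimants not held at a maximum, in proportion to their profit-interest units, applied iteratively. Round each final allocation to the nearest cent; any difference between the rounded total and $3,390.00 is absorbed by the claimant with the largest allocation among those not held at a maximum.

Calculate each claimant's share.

Halvorsen: $361.25; Lindqvist: $500.00; Sato: $144.50; Nwosu: $722.50; Dube: $216.75; Tam: $1,445.00

Total profit-interest units = 55.
Unconstrained shares: Halvorsen 308.1818; Lindqvist 924.5455; Sato 123.2727; Nwosu 616.3636; Dube 184.9091; Tam 1,232.7273.
Held at cap: Lindqvist ($500.00); residual $2,890.00 reallocated over remaining profit-interest units 40.
Shares after redistribution: Halvorsen 361.2500 → $361.25; Sato 144.5000 → $144.50; Nwosu 722.5000 → $722.50; Dube 216.7500 → $216.75; Tam 1,445.0000 → $1,445.00.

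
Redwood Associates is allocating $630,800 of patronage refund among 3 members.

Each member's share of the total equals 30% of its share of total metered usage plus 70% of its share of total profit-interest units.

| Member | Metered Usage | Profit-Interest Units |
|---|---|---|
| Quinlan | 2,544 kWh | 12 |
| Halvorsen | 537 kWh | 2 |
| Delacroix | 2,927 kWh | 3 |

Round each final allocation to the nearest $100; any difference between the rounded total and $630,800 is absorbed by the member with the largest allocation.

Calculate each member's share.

Quinlan: $391,800; Halvorsen: $68,900; Delacroix: $170,100

Totals — metered usage 6,008, profit-interest units 17.
Composite weights (30% metered usage + 70% profit-interest units): Quinlan 0.6211; Halvorsen 0.1092; Delacroix 0.2697.
Raw shares: Quinlan 391,820.33; Halvorsen 68,862.66; Delacroix 170,117.01.
After rounding ($100): Quinlan $391,800; Halvorsen $68,900; Delacroix $170,100. Sum = $630,800.
Sum already equals the total — no adjustment.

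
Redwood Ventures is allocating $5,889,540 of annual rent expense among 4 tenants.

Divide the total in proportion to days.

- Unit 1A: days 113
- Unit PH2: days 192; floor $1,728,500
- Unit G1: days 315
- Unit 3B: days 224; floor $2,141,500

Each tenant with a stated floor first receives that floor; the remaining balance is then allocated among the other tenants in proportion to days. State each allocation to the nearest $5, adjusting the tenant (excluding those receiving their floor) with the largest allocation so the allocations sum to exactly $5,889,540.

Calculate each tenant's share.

Fund the minimums — Unit PH2 $1,728,500; Unit 3B $2,141,500. Balance $2,019,540.
Balance split over remaining days 428: Unit 1A 533,196.31 → $533,195; Unit G1 1,486,343.69 → $1,486,345.

Unit 1A: $533,195 · Unit PH2: $1,728,500 · Unit G1: $1,486,345 · Unit 3B: $2,141,500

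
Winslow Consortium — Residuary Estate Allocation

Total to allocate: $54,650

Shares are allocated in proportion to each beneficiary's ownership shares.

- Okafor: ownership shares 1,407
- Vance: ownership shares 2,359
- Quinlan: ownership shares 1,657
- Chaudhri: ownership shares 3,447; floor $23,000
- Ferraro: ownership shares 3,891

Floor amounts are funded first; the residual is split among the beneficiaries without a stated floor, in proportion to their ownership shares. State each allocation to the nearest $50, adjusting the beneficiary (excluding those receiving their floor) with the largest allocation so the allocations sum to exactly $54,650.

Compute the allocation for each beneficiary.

Fund the minimums — Chaudhri $23,000. Residual $31,650.
Residual split over remaining ownership shares 9,314: Okafor 4,781.14 → $4,800; Vance 8,016.14 → $8,000; Quinlan 5,630.67 → $5,650; Ferraro 13,222.05 → $13,200.

Okafor: $4,800 | Vance: $8,000 | Quinlan: $5,650 | Chaudhri: $23,000 | Ferraro: $13,200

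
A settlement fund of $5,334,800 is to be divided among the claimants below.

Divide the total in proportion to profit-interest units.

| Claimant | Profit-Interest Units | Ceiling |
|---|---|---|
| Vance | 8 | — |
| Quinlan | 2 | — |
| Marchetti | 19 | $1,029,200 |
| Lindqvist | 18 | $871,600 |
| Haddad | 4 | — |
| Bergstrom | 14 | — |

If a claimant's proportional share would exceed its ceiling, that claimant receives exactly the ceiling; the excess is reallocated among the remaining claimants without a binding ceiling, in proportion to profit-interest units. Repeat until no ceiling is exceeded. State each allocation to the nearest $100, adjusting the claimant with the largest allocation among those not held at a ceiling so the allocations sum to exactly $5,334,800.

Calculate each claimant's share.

Vance: $981,100; Quinlan: $245,300; Marchetti: $1,029,200; Lindqvist: $871,600; Haddad: $490,600; Bergstrom: $1,717,000

Total profit-interest units = 65.
Proportional shares (ignoring caps): Vance 656,590.77; Quinlan 164,147.69; Marchetti 1,559,403.08; Lindqvist 1,477,329.23; Haddad 328,295.38; Bergstrom 1,149,033.85.
Capped: Marchetti ($1,029,200), Lindqvist ($871,600); residual $3,434,000 reallocated over remaining profit-interest units 28.
Redistributed shares: Vance 981,142.86 → $981,100; Quinlan 245,285.71 → $245,300; Haddad 490,571.43 → $490,600; Bergstrom 1,717,000.00 → $1,717,000.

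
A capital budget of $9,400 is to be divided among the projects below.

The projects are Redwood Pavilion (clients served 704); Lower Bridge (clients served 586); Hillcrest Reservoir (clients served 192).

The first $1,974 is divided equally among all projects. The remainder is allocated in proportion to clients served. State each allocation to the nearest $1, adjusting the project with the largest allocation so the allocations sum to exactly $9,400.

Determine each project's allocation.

Redwood Pavilion: $4,186 · Lower Bridge: $3,594 · Hillcrest Reservoir: $1,620

First tranche $1,974 split equally: $658 each.
Remainder $7,426 by clients served (total 1,482): Redwood Pavilion 3,527.60 → $3,528; Lower Bridge 2,936.33 → $2,936; Hillcrest Reservoir 962.07 → $962.
Totals: Redwood Pavilion $658 + $3,528 = $4,186; Lower Bridge $658 + $2,936 = $3,594; Hillcrest Reservoir $658 + $962 = $1,620.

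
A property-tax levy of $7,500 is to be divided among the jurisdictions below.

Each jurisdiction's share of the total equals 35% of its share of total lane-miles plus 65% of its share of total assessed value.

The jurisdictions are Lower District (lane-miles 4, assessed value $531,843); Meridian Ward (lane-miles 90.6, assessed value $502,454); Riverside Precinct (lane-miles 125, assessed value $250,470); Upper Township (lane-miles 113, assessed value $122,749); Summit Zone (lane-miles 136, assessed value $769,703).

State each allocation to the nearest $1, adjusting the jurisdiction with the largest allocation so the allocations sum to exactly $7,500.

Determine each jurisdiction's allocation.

Lane-miles total 468.6; assessed value total 2,177,219.
Blended shares (35% lane-miles + 65% assessed value): Lower District 0.1618; Meridian Ward 0.2177; Riverside Precinct 0.1681; Upper Township 0.1210; Summit Zone 0.3314.
Proportional shares: Lower District 1,213.25; Meridian Ward 1,632.56; Riverside Precinct 1,261.05; Upper Township 907.85; Summit Zone 2,485.28.
At nearest $1: Lower District $1,213; Meridian Ward $1,633; Riverside Precinct $1,261; Upper Township $908; Summit Zone $2,485. Sum = $7,500.
Rounded total matches; no reconciliation needed.

Lower District: $1,213; Meridian Ward: $1,633; Riverside Precinct: $1,261; Upper Township: $908; Summit Zone: $2,485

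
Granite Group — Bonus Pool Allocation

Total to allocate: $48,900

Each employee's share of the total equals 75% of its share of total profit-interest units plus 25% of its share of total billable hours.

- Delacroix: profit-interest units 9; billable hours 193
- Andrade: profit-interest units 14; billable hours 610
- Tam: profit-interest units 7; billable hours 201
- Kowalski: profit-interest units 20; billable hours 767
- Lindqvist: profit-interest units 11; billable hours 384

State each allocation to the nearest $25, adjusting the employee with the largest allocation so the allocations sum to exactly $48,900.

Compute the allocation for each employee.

Profit-interest units total 61; billable hours total 2,155.
Combined weights (75% profit-interest units + 25% billable hours): Delacroix 0.1330; Andrade 0.2429; Tam 0.1094; Kowalski 0.3349; Lindqvist 0.1798.
Raw shares: Delacroix 6,505.93; Andrade 11,877.65; Tam 5,348.85; Kowalski 16,375.67; Lindqvist 8,791.90.
At nearest $25: Delacroix $6,500; Andrade $11,875; Tam $5,350; Kowalski $16,375; Lindqvist $8,800. Sum = $48,900.
Rounded total matches; no reconciliation needed.

Delacroix: $6,500; Andrade: $11,875; Tam: $5,350; Kowalski: $16,375; Lindqvist: $8,800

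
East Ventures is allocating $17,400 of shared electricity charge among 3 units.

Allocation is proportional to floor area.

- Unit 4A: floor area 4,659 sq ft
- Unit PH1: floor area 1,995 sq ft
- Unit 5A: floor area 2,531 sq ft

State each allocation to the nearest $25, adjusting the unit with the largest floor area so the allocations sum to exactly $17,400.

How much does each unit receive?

Combined floor area = 4,659 + 1,995 + 2,531 = 9,185.
Unrounded shares: Unit 4A 8,825.98; Unit PH1 3,779.31; Unit 5A 4,794.71.
After rounding ($25): Unit 4A $8,825; Unit PH1 $3,775; Unit 5A $4,800. Sum = $17,400.
No rounding difference to absorb.

Unit 4A: $8,825 | Unit PH1: $3,775 | Unit 5A: $4,800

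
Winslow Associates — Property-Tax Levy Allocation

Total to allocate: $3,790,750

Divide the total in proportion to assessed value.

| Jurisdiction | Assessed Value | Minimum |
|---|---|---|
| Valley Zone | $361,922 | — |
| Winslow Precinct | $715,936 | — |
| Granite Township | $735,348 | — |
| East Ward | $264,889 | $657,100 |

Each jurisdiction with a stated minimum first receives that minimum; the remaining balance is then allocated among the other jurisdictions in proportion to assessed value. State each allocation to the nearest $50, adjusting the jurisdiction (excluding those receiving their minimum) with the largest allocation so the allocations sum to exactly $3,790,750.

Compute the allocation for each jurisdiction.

Fund the minimums — East Ward $657,100. Remaining pool $3,133,650.
Remaining pool split over remaining assessed value 1,813,206: Valley Zone 625,487.05 → $625,500; Winslow Precinct 1,237,307.20 → $1,237,300; Granite Township 1,270,855.74 → $1,270,850.

Valley Zone: $625,500 | Winslow Precinct: $1,237,300 | Granite Township: $1,270,850 | East Ward: $657,100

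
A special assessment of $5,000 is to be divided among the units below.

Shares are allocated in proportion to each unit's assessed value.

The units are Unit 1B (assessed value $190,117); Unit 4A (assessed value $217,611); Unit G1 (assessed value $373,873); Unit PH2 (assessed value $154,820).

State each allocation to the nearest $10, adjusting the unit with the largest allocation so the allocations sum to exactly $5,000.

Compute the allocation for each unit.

Combined assessed value = 936,421.
Pro-rata amounts: Unit 1B 190,117/936,421 × $5,000 = 1,015.13; Unit 4A 217,611/936,421 × $5,000 = 1,161.93; Unit G1 373,873/936,421 × $5,000 = 1,996.29; Unit PH2 154,820/936,421 × $5,000 = 826.66.
After rounding ($10): Unit 1B $1,020; Unit 4A $1,160; Unit G1 $2,000; Unit PH2 $830. Sum = $5,010.
Difference $5,000 − $5,010 = −$10 applied to largest allocation (Unit G1): Unit G1 becomes $1,990.

Unit 1B: $1,020 · Unit 4A: $1,160 · Unit G1: $1,990 · Unit PH2: $830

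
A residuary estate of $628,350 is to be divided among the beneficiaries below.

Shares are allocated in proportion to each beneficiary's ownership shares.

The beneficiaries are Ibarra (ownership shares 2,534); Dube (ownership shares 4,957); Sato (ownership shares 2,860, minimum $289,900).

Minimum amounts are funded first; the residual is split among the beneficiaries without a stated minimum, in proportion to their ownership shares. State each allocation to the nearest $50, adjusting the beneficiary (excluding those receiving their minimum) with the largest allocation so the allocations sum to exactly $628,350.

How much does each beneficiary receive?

Ibarra: $114,500 | Dube: $223,950 | Sato: $289,900

Fund the minimums — Sato $289,900. Residual $338,450.
Residual split over remaining ownership shares 7,491: Ibarra 114,488.36 → $114,500; Dube 223,961.64 → $223,950.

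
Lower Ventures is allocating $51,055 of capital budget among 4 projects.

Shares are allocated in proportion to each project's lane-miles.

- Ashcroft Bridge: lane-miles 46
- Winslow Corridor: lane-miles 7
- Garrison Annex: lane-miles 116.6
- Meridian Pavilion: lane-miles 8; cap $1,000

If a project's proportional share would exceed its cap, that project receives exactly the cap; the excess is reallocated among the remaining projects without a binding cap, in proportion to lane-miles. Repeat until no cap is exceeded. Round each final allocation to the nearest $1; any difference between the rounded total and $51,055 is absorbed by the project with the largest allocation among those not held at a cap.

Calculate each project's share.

Lane-miles total: 177.6.
Proportional shares (ignoring caps): Ashcroft Bridge 13,223.70; Winslow Corridor 2,012.30; Garrison Annex 33,519.22; Meridian Pavilion 2,299.77.
Held at cap: Meridian Pavilion ($1,000); balance $50,055 reallocated over remaining lane-miles 169.6.
Shares after redistribution: Ashcroft Bridge 13,576.24 → $13,576; Winslow Corridor 2,065.95 → $2,066; Garrison Annex 34,412.81 → $34,413.

Ashcroft Bridge: $13,576 · Winslow Corridor: $2,066 · Garrison Annex: $34,413 · Meridian Pavilion: $1,000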